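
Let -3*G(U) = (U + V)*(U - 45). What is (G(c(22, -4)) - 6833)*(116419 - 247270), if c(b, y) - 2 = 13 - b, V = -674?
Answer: 2438670087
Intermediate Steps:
c(b, y) = 15 - b (c(b, y) = 2 + (13 - b) = 15 - b)
G(U) = -(-674 + U)*(-45 + U)/3 (G(U) = -(U - 674)*(U - 45)/3 = -(-674 + U)*(-45 + U)/3)
(G(c(22, -4)) - 6833)*(116419 - 247270) = ((-10110 - (15 - 1*22)²/3 + 719*(15 - 1*22)/3) - 6833)*(116419 - 247270) = ((-10110 - (15 - 22)²/3 + 719*(15 - 22)/3) - 6833)*(-130851) = ((-10110 - ⅓*(-7)² + (719/3)*(-7)) - 6833)*(-130851) = ((-10110 - ⅓*49 - 5033/3) - 6833)*(-130851) = ((-10110 - 49/3 - 5033/3) - 6833)*(-130851) = (-11804 - 6833)*(-130851) = -18637*(-130851) = 2438670087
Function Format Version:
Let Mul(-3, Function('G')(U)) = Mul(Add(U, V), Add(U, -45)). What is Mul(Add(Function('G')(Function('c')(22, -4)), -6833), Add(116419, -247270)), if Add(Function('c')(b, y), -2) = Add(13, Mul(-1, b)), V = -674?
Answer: 2438670087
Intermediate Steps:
Function('c')(b, y) = Add(15, Mul(-1, b)) (Function('c')(b, y) = Add(2, Add(13, Mul(-1, b))) = Add(15, Mul(-1, b)))
Function('G')(U) = Mul(Rational(-1, 3), Add(-674, U), Add(-45, U)) (Function('G')(U) = Mul(Rational(-1, 3), Mul(Add(U, -674), Add(U, -45))) = Mul(Rational(-1, 3), Mul(Add(-674, U), Add(-45, U))) = Mul(Rational(-1, 3), Add(-674, U), Add(-45, U)))
Mul(Add(Function('G')(Function('c')(22, -4)), -6833), Add(116419, -247270)) = Mul(Add(Add(-10110, Mul(Rational(-1, 3), Pow(Add(15, Mul(-1, 22)), 2)), Mul(Rational(719, 3), Add(15, Mul(-1, 22)))), -6833), Add(116419, -247270)) = Mul(Add(Add(-10110, Mul(Rational(-1, 3), Pow(Add(15, -22), 2)), Mul(Rational(719, 3), Add(15, -22))), -6833), -130851) = Mul(Add(Add(-10110, Mul(Rational(-1, 3), Pow(-7, 2)), Mul(Rational(719, 3), -7)), -6833), -130851) = Mul(Add(Add(-10110, Mul(Rational(-1, 3), 49), Rational(-5033, 3)), -6833), -130851) = Mul(Add(Add(-10110, Rational(-49, 3), Rational(-5033, 3)), -6833), -130851) = Mul(Add(-11804, -6833), -130851) = Mul(-18637, -130851) = 2438670087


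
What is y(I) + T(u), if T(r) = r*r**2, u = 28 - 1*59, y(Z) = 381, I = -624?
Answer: -29410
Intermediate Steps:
u = -31 (u = 28 - 59 = -31)
T(r) = r**3
y(I) + T(u) = 381 + (-31)**3 = 381 - 29791 = -29410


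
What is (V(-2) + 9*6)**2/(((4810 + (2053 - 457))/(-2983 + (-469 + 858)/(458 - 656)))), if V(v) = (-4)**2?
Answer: -724003175/317097 ≈ -2283.2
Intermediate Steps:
V(v) = 16
(V(-2) + 9*6)**2/(((4810 + (2053 - 457))/(-2983 + (-469 + 858)/(458 - 656)))) = (16 + 9*6)**2/(((4810 + (2053 - 457))/(-2983 + (-469 + 858)/(458 - 656)))) = (16 + 54)**2/(((4810 + 1596)/(-2983 + 389/(-198)))) = 70**2/((6406/(-2983 + 389*(-1/198)))) = 4900/((6406/(-2983 - 389/198))) = 4900/((6406/(-591023/198))) = 4900/((6406*(-198/591023))) = 4900/(-1268388/591023) = 4900*(-591023/1268388) = -724003175/317097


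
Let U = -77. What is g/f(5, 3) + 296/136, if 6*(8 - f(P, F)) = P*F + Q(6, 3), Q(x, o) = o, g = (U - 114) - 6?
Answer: -3164/85 ≈ -37.224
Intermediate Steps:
g = -197 (g = (-77 - 114) - 6 = -191 - 6 = -197)
f(P, F) = 15/2 - F*P/6 (f(P, F) = 8 - (P*F + 3)/6 = 8 - (F*P + 3)/6 = 8 - (3 + F*P)/6 = 8 + (-½ - F*P/6) = 15/2 - F*P/6)
g/f(5, 3) + 296/136 = -197/(15/2 - ⅙*3*5) + 296/136 = -197/(15/2 - 5/2) + 296*(1/136) = -197/5 + 37/17 = -3164/85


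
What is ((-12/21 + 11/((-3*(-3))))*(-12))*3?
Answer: -164/7 ≈ -23.429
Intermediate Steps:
((-12/21 + 11/((-3*(-3))))*(-12))*3 = ((-12*1/21 + 11/9)*(-12))*3 = ((-4/7 + 11*(⅑))*(-12))*3 = ((-4/7 + 11/9)*(-12))*3 = ((41/63)*(-12))*3 = -164/21*3 = -164/7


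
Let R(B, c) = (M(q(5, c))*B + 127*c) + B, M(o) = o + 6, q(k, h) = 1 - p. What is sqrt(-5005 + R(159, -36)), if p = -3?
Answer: 2*I*sqrt(1957) ≈ 88.476*I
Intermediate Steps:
q(k, h) = 4 (q(k, h) = 1 - 1*(-3) = 1 + 3 = 4)
M(o) = 6 + o
R(B, c) = 11*B + 127*c (R(B, c) = ((6 + 4)*B + 127*c) + B = (10*B + 127*c) + B = 11*B + 127*c)
sqrt(-5005 + R(159, -36)) = sqrt(-5005 + (11*159 + 127*(-36))) = sqrt(-5005 + (1749 - 4572)) = sqrt(-5005 - 2823) = sqrt(-7828) = 2*I*sqrt(1957)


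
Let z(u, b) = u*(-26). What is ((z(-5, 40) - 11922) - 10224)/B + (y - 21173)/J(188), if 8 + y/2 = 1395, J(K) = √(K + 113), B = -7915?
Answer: 22016/7915 - 18399*√301/301 ≈ -1057.7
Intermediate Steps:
J(K) = √(113 + K)
z(u, b) = -26*u
y = 2774 (y = -16 + 2*1395 = -16 + 2790 = 2774)
((z(-5, 40) - 11922) - 10224)/B + (y - 21173)/J(188) = ((-26*(-5) - 11922) - 10224)/(-7915) + (2774 - 21173)/(√(113 + 188)) = ((130 - 11922) - 10224)*(-1/7915) - 18399*√301/301 = (-11792 - 10224)*(-1/7915) - 18399*√301/301 = -22016*(-1/7915) - 18399*√301/301 = 22016/7915 - 18399*√301/301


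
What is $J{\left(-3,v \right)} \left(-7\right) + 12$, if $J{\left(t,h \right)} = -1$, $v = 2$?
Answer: $19$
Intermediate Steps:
$J{\left(-3,v \right)} \left(-7\right) + 12 = \left(-1\right) \left(-7\right) + 12 = 7 + 12 = 19$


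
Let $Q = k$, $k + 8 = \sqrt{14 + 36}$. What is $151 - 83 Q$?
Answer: $815 - 415 \sqrt{2} \approx 228.1$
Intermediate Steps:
$k = -8 + 5 \sqrt{2}$ ($k = -8 + \sqrt{14 + 36} = -8 + \sqrt{50} = -8 + 5 \sqrt{2} \approx -0.92893$)
$Q = -8 + 5 \sqrt{2} \approx -0.92893$
$151 - 83 Q = 151 - 83 \left(-8 + 5 \sqrt{2}\right) = 151 + \left(664 - 415 \sqrt{2}\right) = 815 - 415 \sqrt{2}$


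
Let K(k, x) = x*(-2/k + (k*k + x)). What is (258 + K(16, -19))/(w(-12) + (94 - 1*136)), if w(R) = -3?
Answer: 33941/360 ≈ 94.281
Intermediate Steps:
K(k, x) = x*(x + k² - 2/k) (K(k, x) = x*(-2/k + (k² + x)) = x*(-2/k + (x + k²)) = x*(x + k² - 2/k))
(258 + K(16, -19))/(w(-12) + (94 - 1*136)) = (258 - 19*(-2 + 16*(-19 + 16²))/16)/(-3 + (94 - 1*136)) = (258 - 19*1/16*(-2 + 16*(-19 + 256)))/(-3 + (94 - 136)) = (258 - 19*1/16*(-2 + 16*237))/(-3 - 42) = (258 - 19*1/16*(-2 + 3792))/(-45) = (258 - 19*1/16*3790)*(-1/45) = (258 - 36005/8)*(-1/45) = -33941/8*(-1/45) = 33941/360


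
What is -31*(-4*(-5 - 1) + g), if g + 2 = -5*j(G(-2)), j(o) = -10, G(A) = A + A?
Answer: -2232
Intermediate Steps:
G(A) = 2*A
g = 48 (g = -2 - 5*(-10) = -2 + 50 = 48)
-31*(-4*(-5 - 1) + g) = -31*(-4*(-5 - 1) + 48) = -31*(-4*(-6) + 48) = -31*(24 + 48) = -31*72 = -2232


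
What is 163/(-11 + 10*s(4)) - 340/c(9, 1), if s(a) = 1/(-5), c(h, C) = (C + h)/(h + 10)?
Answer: -8561/13 ≈ -658.54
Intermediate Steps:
c(h, C) = (C + h)/(10 + h)
s(a) = -1/5
163/(-11 + 10*s(4)) - 340/c(9, 1) = 163/(-11 + 10*(-1/5)) - 340*(10 + 9)/(1 + 9) = 163/(-11 - 2) - 340/(10/19) = 163/(-13) - 340/((1/19)*10) = 163*(-1/13) - 340/10/19 = -163/13 - 340*19/10 = -163/13 - 646 = -8561/13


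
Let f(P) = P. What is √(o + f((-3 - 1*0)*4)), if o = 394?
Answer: √382 ≈ 19.545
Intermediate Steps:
√(o + f((-3 - 1*0)*4)) = √(394 + (-3 - 1*0)*4) = √(394 + (-3 + 0)*4) = √(394 - 3*4) = √(394 - 12) = √382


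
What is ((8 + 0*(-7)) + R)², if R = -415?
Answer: 165649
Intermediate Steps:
((8 + 0*(-7)) + R)² = ((8 + 0*(-7)) - 415)² = ((8 + 0) - 415)² = (8 - 415)² = (-407)² = 165649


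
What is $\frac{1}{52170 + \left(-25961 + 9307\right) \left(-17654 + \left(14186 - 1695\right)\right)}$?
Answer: $\frac{1}{86036772} \approx 1.1623 \cdot 10^{-8}$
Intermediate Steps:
$\frac{1}{52170 + \left(-25961 + 9307\right) \left(-17654 + \left(14186 - 1695\right)\right)} = \frac{1}{52170 - 16654 \left(-17654 + \left(14186 - 1695\right)\right)} = \frac{1}{52170 - 16654 \left(-17654 + 12491\right)} = \frac{1}{52170 - -85984602} = \frac{1}{52170 + 85984602} = \frac{1}{86036772}$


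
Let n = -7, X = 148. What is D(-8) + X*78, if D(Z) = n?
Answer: 11537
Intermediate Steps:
D(Z) = -7
D(-8) + X*78 = -7 + 148*78 = -7 + 11544 = 11537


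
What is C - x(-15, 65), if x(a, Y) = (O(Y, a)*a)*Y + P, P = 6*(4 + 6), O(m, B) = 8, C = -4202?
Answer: 3538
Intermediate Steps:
P = 60 (P = 6*10 = 60)
x(a, Y) = 60 + 8*Y*a (x(a, Y) = (8*a)*Y + 60 = 8*Y*a + 60 = 60 + 8*Y*a)
C - x(-15, 65) = -4202 - (60 + 8*65*(-15)) = -4202 - (60 - 7800) = -4202 - 1*(-7740) = -4202 + 7740 = 3538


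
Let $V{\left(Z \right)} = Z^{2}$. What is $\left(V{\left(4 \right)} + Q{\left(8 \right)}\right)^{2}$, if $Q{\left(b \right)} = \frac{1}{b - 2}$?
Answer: $\frac{9409}{36} \approx 261.36$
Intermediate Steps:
$Q{\left(b \right)} = \frac{1}{-2 + b}$
$\left(V{\left(4 \right)} + Q{\left(8 \right)}\right)^{2} = \left(4^{2} + \frac{1}{-2 + 8}\right)^{2} = \left(16 + \frac{1}{6}\right)^{2} = \left(\frac{97}{6}\right)^{2} = \frac{9409}{36}$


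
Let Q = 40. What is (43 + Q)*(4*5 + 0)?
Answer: 1660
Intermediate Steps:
(43 + Q)*(4*5 + 0) = (43 + 40)*(4*5 + 0) = 83*(20 + 0) = 83*20 = 1660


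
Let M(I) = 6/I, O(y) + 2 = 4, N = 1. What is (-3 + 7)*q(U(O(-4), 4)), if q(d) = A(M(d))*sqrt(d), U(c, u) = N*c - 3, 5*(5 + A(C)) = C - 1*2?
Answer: -132*I/5 ≈ -26.4*I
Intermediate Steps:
O(y) = 2 (O(y) = -2 + 4 = 2)
A(C) = -27/5 + C/5 (A(C) = -5 + (C - 1*2)/5 = -5 + (C - 2)/5 = -5 + (-2 + C)/5 = -5 + (-2/5 + C/5) = -27/5 + C/5)
U(c, u) = -3 + c (U(c, u) = 1*c - 3 = c - 3 = -3 + c)
q(d) = sqrt(d)*(-27/5 + 6/(5*d)) (q(d) = (-27/5 + (6/d)/5)*sqrt(d) = (-27/5 + 6/(5*d))*sqrt(d) = sqrt(d)*(-27/5 + 6/(5*d)))
(-3 + 7)*q(U(O(-4), 4)) = (-3 + 7)*(3*(2 - 9*(-3 + 2))/(5*sqrt(-3 + 2))) = 4*(3*(2 - 9*(-1))/(5*sqrt(-1))) = 4*(3*(-I)*(2 + 9)/5) = 4*((3/5)*(-I)*11) = 4*(-33*I/5) = -132*I/5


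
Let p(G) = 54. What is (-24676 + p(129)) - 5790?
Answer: -30412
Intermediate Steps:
(-24676 + p(129)) - 5790 = (-24676 + 54) - 5790 = -24622 - 5790 = -30412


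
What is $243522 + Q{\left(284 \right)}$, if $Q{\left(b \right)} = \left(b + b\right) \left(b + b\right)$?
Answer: $566146$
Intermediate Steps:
$Q{\left(b \right)} = 4 b^{2}$ ($Q{\left(b \right)} = 2 b 2 b = 4 b^{2}$)
$243522 + Q{\left(284 \right)} = 243522 + 4 \cdot 284^{2} = 243522 + 4 \cdot 80656 = 243522 + 322624 = 566146$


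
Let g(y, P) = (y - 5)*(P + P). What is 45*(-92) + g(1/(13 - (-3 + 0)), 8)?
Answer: -4219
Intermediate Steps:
g(y, P) = 2*P*(-5 + y) (g(y, P) = (-5 + y)*(2*P) = 2*P*(-5 + y))
45*(-92) + g(1/(13 - (-3 + 0)), 8) = 45*(-92) + 2*8*(-5 + 1/(13 - (-3 + 0))) = -4140 + 2*8*(-5 + 1/(13 - 1*(-3))) = -4140 + 2*8*(-5 + 1/(13 + 3)) = -4140 + 2*8*(-5 + 1/16) = -4140 + 2*8*(-79/16) = -4140 - 79 = -4219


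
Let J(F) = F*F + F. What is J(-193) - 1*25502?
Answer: 11554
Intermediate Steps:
J(F) = F + F² (J(F) = F² + F = F + F²)
J(-193) - 1*25502 = -193*(1 - 193) - 1*25502 = -193*(-192) - 25502 = 37056 - 25502 = 11554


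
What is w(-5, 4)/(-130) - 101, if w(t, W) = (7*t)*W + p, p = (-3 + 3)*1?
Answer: -1299/13 ≈ -99.923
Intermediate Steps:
p = 0 (p = 0*1 = 0)
w(t, W) = 7*W*t (w(t, W) = (7*t)*W + 0 = 7*W*t + 0 = 7*W*t)
w(-5, 4)/(-130) - 101 = (7*4*(-5))/(-130) - 101 = -1/130*(-140) - 101 = 14/13 - 101 = -1299/13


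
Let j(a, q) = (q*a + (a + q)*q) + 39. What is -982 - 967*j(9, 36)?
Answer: -1918543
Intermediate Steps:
j(a, q) = 39 + a*q + q*(a + q) (j(a, q) = (a*q + q*(a + q)) + 39 = 39 + a*q + q*(a + q))
-982 - 967*j(9, 36) = -982 - 967*(39 + 36**2 + 2*9*36) = -982 - 967*(39 + 1296 + 648) = -982 - 967*1983 = -982 - 1917561 = -1918543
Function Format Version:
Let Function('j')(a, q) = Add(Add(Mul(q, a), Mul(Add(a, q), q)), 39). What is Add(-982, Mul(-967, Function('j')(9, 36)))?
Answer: -1918543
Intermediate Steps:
Function('j')(a, q) = Add(39, Mul(a, q), Mul(q, Add(a, q))) (Function('j')(a, q) = Add(Add(Mul(a, q), Mul(q, Add(a, q))), 39) = Add(39, Mul(a, q), Mul(q, Add(a, q))))
Add(-982, Mul(-967, Function('j')(9, 36))) = Add(-982, Mul(-967, Add(39, Pow(36, 2), Mul(2, 9, 36)))) = Add(-982, Mul(-967, Add(39, 1296, 648))) = Add(-982, Mul(-967, 1983)) = Add(-982, -1917561) = -1918543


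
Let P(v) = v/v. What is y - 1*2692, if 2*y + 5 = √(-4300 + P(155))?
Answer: -5389/2 + I*√4299/2 ≈ -2694.5 + 32.783*I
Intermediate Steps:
P(v) = 1
y = -5/2 + I*√4299/2 (y = -5/2 + √(-4300 + 1)/2 = -5/2 + √(-4299)/2 = -5/2 + (I*√4299)/2 = -5/2 + I*√4299/2 ≈ -2.5 + 32.783*I)
y - 1*2692 = (-5/2 + I*√4299/2) - 1*2692 = (-5/2 + I*√4299/2) - 2692 = -5389/2 + I*√4299/2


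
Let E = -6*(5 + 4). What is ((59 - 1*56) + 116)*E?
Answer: -6426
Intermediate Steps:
E = -54 (E = -6*9 = -54)
((59 - 1*56) + 116)*E = ((59 - 1*56) + 116)*(-54) = ((59 - 56) + 116)*(-54) = (3 + 116)*(-54) = 119*(-54) = -6426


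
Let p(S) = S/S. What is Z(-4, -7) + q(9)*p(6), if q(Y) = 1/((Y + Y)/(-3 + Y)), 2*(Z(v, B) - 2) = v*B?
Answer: 49/3 ≈ 16.333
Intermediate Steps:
p(S) = 1
Z(v, B) = 2 + B*v/2 (Z(v, B) = 2 + (v*B)/2 = 2 + (B*v)/2 = 2 + B*v/2)
q(Y) = (-3 + Y)/(2*Y) (q(Y) = 1/((2*Y)/(-3 + Y)) = 1/(2*Y/(-3 + Y)) = (-3 + Y)/(2*Y))
Z(-4, -7) + q(9)*p(6) = (2 + (1/2)*(-7)*(-4)) + ((1/2)*(-3 + 9)/9)*1 = (2 + 14) + ((1/2)*(1/9)*6)*1 = 16 + (1/3)*1 = 16 + 1/3 = 49/3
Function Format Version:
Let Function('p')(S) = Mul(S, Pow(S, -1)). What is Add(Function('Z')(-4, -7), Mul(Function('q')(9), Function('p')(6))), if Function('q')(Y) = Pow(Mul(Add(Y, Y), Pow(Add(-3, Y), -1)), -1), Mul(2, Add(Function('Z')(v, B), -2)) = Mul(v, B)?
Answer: Rational(49, 3) ≈ 16.333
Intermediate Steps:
Function('p')(S) = 1
Function('Z')(v, B) = Add(2, Mul(Rational(1, 2), B, v)) (Function('Z')(v, B) = Add(2, Mul(Rational(1, 2), Mul(v, B))) = Add(2, Mul(Rational(1, 2), Mul(B, v))) = Add(2, Mul(Rational(1, 2), B, v)))
Function('q')(Y) = Mul(Rational(1, 2), Pow(Y, -1), Add(-3, Y)) (Function('q')(Y) = Pow(Mul(Mul(2, Y), Pow(Add(-3, Y), -1)), -1) = Pow(Mul(2, Y, Pow(Add(-3, Y), -1)), -1) = Mul(Rational(1, 2), Pow(Y, -1), Add(-3, Y)))
Add(Function('Z')(-4, -7), Mul(Function('q')(9), Function('p')(6))) = Add(Add(2, Mul(Rational(1, 2), -7, -4)), Mul(Mul(Rational(1, 2), Pow(9, -1), Add(-3, 9)), 1)) = Add(Add(2, 14), Mul(Mul(Rational(1, 2), Rational(1, 9), 6), 1)) = Add(16, Mul(Rational(1, 3), 1)) = Add(16, Rational(1, 3)) = Rational(49, 3)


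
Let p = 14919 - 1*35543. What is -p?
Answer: 20624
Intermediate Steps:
p = -20624 (p = 14919 - 35543 = -20624)
-p = -1*(-20624) = 20624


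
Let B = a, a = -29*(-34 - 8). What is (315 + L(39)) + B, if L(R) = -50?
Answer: 1483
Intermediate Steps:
a = 1218 (a = -29*(-42) = 1218)
B = 1218
(315 + L(39)) + B = (315 - 50) + 1218 = 265 + 1218 = 1483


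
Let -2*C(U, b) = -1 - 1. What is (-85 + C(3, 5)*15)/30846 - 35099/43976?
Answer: -542871037/678241848 ≈ -0.80041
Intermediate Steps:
C(U, b) = 1 (C(U, b) = -(-1 - 1)/2 = -1/2*(-2) = 1)
(-85 + C(3, 5)*15)/30846 - 35099/43976 = (-85 + 1*15)/30846 - 35099/43976 = (-85 + 15)*(1/30846) - 35099*1/43976 = -70*1/30846 - 35099/43976 = -35/15423 - 35099/43976 = -542871037/678241848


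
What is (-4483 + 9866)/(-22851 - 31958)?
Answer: -5383/54809 ≈ -0.098214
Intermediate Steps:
(-4483 + 9866)/(-22851 - 31958) = 5383/(-54809) = 5383*(-1/54809) = -5383/54809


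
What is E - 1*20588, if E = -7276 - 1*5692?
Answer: -33556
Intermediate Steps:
E = -12968 (E = -7276 - 5692 = -12968)
E - 1*20588 = -12968 - 1*20588 = -12968 - 20588 = -33556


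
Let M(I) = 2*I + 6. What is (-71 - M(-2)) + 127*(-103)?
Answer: -13154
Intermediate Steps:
M(I) = 6 + 2*I
(-71 - M(-2)) + 127*(-103) = (-71 - (6 + 2*(-2))) + 127*(-103) = (-71 - (6 - 4)) - 13081 = (-71 - 1*2) - 13081 = (-71 - 2) - 13081 = -73 - 13081 = -13154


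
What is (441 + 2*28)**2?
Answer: 247009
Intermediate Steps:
(441 + 2*28)**2 = (441 + 56)**2 = 497**2 = 247009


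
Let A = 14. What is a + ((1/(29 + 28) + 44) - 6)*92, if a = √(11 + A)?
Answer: 199649/57 ≈ 3502.6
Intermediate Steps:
a = 5 (a = √(11 + 14) = √25 = 5)
a + ((1/(29 + 28) + 44) - 6)*92 = 5 + ((1/(29 + 28) + 44) - 6)*92 = 5 + ((1/57 + 44) - 6)*92 = 5 + (2509/57 - 6)*92 = 5 + (2167/57)*92 = 5 + 199364/57 = 199649/57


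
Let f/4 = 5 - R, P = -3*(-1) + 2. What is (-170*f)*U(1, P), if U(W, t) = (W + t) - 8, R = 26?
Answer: -28560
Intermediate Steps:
P = 5 (P = 3 + 2 = 5)
f = -84 (f = 4*(5 - 1*26) = 4*(5 - 26) = 4*(-21) = -84)
U(W, t) = -8 + W + t
(-170*f)*U(1, P) = (-170*(-84))*(-8 + 1 + 5) = 14280*(-2) = -28560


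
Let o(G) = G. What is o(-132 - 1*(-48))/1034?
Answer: -42/517 ≈ -0.081238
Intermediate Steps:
o(-132 - 1*(-48))/1034 = (-132 - 1*(-48))/1034 = (-132 + 48)*(1/1034) = -84*1/1034 = -42/517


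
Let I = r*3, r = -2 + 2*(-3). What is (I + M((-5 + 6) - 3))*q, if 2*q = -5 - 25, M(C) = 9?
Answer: 225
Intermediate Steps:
q = -15 (q = (-5 - 25)/2 = (½)*(-30) = -15)
r = -8 (r = -2 - 6 = -8)
I = -24 (I = -8*3 = -24)
(I + M((-5 + 6) - 3))*q = (-24 + 9)*(-15) = -15*(-15) = 225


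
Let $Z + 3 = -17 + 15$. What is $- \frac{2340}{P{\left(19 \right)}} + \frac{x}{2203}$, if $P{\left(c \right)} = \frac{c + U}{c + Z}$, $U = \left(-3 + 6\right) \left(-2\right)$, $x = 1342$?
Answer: $- \frac{5550218}{2203} \approx -2519.4$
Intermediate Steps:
$Z = -5$ ($Z = -3 + \left(-17 + 15\right) = -3 - 2 = -5$)
$U = -6$ ($U = 3 \left(-2\right) = -6$)
$P{\left(c \right)} = \frac{-6 + c}{-5 + c}$ ($P{\left(c \right)} = \frac{c - 6}{c - 5} = \frac{-6 + c}{-5 + c}$)
$- \frac{2340}{P{\left(19 \right)}} + \frac{x}{2203} = - \frac{2340}{\frac{1}{-5 + 19} \left(-6 + 19\right)} + \frac{1342}{2203} = - \frac{2340}{\frac{1}{14} \cdot 13} + 1342 \cdot \frac{1}{2203} = - \frac{2340}{\frac{1}{14} \cdot 13} + \frac{1342}{2203} = - \frac{2340}{\frac{13}{14}} + \frac{1342}{2203} = \left(-2340\right) \frac{14}{13} + \frac{1342}{2203} = -2520 + \frac{1342}{2203} = - \frac{5550218}{2203}$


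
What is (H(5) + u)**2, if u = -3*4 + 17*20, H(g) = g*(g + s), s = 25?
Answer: 228484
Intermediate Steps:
H(g) = g*(25 + g) (H(g) = g*(g + 25) = g*(25 + g))
u = 328 (u = -12 + 340 = 328)
(H(5) + u)**2 = (5*(25 + 5) + 328)**2 = (5*30 + 328)**2 = (150 + 328)**2 = 478**2 = 228484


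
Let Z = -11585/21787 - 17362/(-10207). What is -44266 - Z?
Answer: -9844129069593/222379909 ≈ -44267.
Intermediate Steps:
Z = 260017799/222379909 (Z = -11585*1/21787 - 17362*(-1/10207) = -11585/21787 + 17362/10207 = 260017799/222379909 ≈ 1.1693)
-44266 - Z = -44266 - 1*260017799/222379909 = -44266 - 260017799/222379909 = -9844129069593/222379909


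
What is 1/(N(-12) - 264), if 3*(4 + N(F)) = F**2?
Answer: -1/220 ≈ -0.0045455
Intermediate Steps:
N(F) = -4 + F**2/3
1/(N(-12) - 264) = 1/((-4 + (1/3)*(-12)**2) - 264) = 1/((-4 + (1/3)*144) - 264) = 1/((-4 + 48) - 264) = 1/(44 - 264) = 1/(-220) = -1/220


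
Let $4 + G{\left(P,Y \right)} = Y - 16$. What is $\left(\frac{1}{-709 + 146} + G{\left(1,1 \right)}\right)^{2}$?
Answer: $\frac{114447204}{316969} \approx 361.07$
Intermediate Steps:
$G{\left(P,Y \right)} = -20 + Y$ ($G{\left(P,Y \right)} = -4 + \left(Y - 16\right) = -4 + \left(-16 + Y\right) = -20 + Y$)
$\left(\frac{1}{-709 + 146} + G{\left(1,1 \right)}\right)^{2} = \left(\frac{1}{-709 + 146} + \left(-20 + 1\right)\right)^{2} = \left(\frac{1}{-563} - 19\right)^{2} = \left(- \frac{1}{563} - 19\right)^{2} = \left(- \frac{10698}{563}\right)^{2} = \frac{114447204}{316969}$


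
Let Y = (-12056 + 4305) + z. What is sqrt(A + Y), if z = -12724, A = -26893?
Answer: 2*I*sqrt(11842) ≈ 217.64*I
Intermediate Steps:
Y = -20475 (Y = (-12056 + 4305) - 12724 = -7751 - 12724 = -20475)
sqrt(A + Y) = sqrt(-26893 - 20475) = sqrt(-47368) = 2*I*sqrt(11842)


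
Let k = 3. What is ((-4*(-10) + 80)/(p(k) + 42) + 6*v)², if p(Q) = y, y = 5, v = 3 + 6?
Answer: 7064964/2209 ≈ 3198.3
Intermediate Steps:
v = 9
p(Q) = 5
((-4*(-10) + 80)/(p(k) + 42) + 6*v)² = ((-4*(-10) + 80)/(5 + 42) + 6*9)² = ((40 + 80)/47 + 54)² = (120*(1/47) + 54)² = (120/47 + 54)² = (2658/47)² = 7064964/2209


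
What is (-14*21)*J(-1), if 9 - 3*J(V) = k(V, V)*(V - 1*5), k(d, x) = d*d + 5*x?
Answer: 1470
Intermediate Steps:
k(d, x) = d² + 5*x
J(V) = 3 - (-5 + V)*(V² + 5*V)/3 (J(V) = 3 - (V² + 5*V)*(V - 1*5)/3 = 3 - (V² + 5*V)*(V - 5)/3 = 3 - (V² + 5*V)*(-5 + V)/3 = 3 - (-5 + V)*(V² + 5*V)/3)
(-14*21)*J(-1) = (-14*21)*(3 - ⅓*(-1)³ + (25/3)*(-1)) = -294*(3 - ⅓*(-1) - 25/3) = -294*(3 + ⅓ - 25/3) = -294*(-5) = 1470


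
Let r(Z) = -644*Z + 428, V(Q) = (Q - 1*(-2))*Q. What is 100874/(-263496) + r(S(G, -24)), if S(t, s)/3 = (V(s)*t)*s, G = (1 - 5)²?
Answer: 51607969735979/131748 ≈ 3.9172e+8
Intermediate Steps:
V(Q) = Q*(2 + Q) (V(Q) = (Q + 2)*Q = (2 + Q)*Q = Q*(2 + Q))
G = 16 (G = (-4)² = 16)
S(t, s) = 3*t*s²*(2 + s) (S(t, s) = 3*(((s*(2 + s))*t)*s) = 3*((s*t*(2 + s))*s) = 3*(t*s²*(2 + s)) = 3*t*s²*(2 + s))
r(Z) = 428 - 644*Z
100874/(-263496) + r(S(G, -24)) = 100874/(-263496) + (428 - 1932*16*(-24)²*(2 - 24)) = 100874*(-1/263496) + (428 - 1932*16*576*(-22)) = -50437/131748 + (428 - 644*(-608256)) = -50437/131748 + (428 + 391716864) = -50437/131748 + 391717292 = 51607969735979/131748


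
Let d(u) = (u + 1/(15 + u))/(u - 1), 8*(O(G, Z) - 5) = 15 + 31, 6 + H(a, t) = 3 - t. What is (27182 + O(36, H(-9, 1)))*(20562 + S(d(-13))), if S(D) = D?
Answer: 62626099731/112 ≈ 5.5916e+8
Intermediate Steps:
H(a, t) = -3 - t (H(a, t) = -6 + (3 - t) = -3 - t)
O(G, Z) = 43/4 (O(G, Z) = 5 + (15 + 31)/8 = 5 + (1/8)*46 = 5 + 23/4 = 43/4)
d(u) = (u + 1/(15 + u))/(-1 + u)
(27182 + O(36, H(-9, 1)))*(20562 + S(d(-13))) = (27182 + 43/4)*(20562 + (1 + (-13)**2 + 15*(-13))/(-15 + (-13)**2 + 14*(-13))) = 108771*(20562 + (1 + 169 - 195)/(-15 + 169 - 182))/4 = 108771*(20562 - 25/(-28))/4 = 108771*(20562 - 1/28*(-25))/4 = 108771*(20562 + 25/28)/4 = (108771/4)*(575761/28) = 62626099731/112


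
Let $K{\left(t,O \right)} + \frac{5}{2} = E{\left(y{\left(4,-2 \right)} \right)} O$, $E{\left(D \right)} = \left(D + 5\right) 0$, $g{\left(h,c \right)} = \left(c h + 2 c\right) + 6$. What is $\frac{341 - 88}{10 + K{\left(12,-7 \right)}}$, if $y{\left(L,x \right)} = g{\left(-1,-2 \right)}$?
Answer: $\frac{506}{15} \approx 33.733$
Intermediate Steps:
$g{\left(h,c \right)} = 6 + 2 c + c h$ ($g{\left(h,c \right)} = \left(2 c + c h\right) + 6 = 6 + 2 c + c h$)
$y{\left(L,x \right)} = 4$ ($y{\left(L,x \right)} = 6 + 2 \left(-2\right) - -2 = 6 - 4 + 2 = 4$)
$E{\left(D \right)} = 0$ ($E{\left(D \right)} = \left(5 + D\right) 0 = 0$)
$K{\left(t,O \right)} = - \frac{5}{2}$ ($K{\left(t,O \right)} = - \frac{5}{2} + 0 O = - \frac{5}{2} + 0 = - \frac{5}{2}$)
$\frac{341 - 88}{10 + K{\left(12,-7 \right)}} = \frac{341 - 88}{10 - \frac{5}{2}} = \frac{253}{\frac{15}{2}} = 253 \cdot \frac{2}{15} = \frac{506}{15}$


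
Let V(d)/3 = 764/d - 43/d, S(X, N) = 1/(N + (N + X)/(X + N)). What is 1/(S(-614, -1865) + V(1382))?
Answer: 1288024/2015225 ≈ 0.63915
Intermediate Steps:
S(X, N) = 1/(1 + N) (S(X, N) = 1/(N + (N + X)/(N + X)) = 1/(N + 1) = 1/(1 + N))
V(d) = 2163/d (V(d) = 3*(764/d - 43/d) = 3*(721/d) = 2163/d)
1/(S(-614, -1865) + V(1382)) = 1/(1/(1 - 1865) + 2163/1382) = 1/(1/(-1864) + 2163*(1/1382)) = 1/(-1/1864 + 2163/1382) = 1/(2015225/1288024) = 1288024/2015225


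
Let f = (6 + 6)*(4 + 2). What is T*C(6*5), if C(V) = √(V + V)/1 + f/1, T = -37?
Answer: -2664 - 74*√15 ≈ -2950.6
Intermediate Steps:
f = 72 (f = 12*6 = 72)
C(V) = 72 + √2*√V (C(V) = √(V + V)/1 + 72/1 = √(2*V)*1 + 72*1 = (√2*√V)*1 + 72 = √2*√V + 72 = 72 + √2*√V)
T*C(6*5) = -37*(72 + √2*√(6*5)) = -37*(72 + √2*√30) = -37*(72 + 2*√15) = -2664 - 74*√15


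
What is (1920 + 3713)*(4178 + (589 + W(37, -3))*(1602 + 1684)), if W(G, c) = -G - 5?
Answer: 10148525460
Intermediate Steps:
W(G, c) = -5 - G
(1920 + 3713)*(4178 + (589 + W(37, -3))*(1602 + 1684)) = (1920 + 3713)*(4178 + (589 + (-5 - 1*37))*(1602 + 1684)) = 5633*(4178 + (589 + (-5 - 37))*3286) = 5633*(4178 + (589 - 42)*3286) = 5633*(4178 + 547*3286) = 5633*(4178 + 1797442) = 5633*1801620 = 10148525460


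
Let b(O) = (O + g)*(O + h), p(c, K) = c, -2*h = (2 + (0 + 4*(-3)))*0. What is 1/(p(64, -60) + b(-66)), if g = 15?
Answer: 1/3430 ≈ 0.00029154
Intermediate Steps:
h = 0 (h = -(2 + (0 + 4*(-3)))*0/2 = -(2 + (0 - 12))*0/2 = -(2 - 12)*0/2 = -(-5)*0 = -1/2*0 = 0)
b(O) = O*(15 + O) (b(O) = (O + 15)*(O + 0) = (15 + O)*O = O*(15 + O))
1/(p(64, -60) + b(-66)) = 1/(64 - 66*(15 - 66)) = 1/(64 - 66*(-51)) = 1/(64 + 3366) = 1/3430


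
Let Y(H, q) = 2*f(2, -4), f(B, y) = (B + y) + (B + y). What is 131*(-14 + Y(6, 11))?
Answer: -2882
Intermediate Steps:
f(B, y) = 2*B + 2*y
Y(H, q) = -8 (Y(H, q) = 2*(2*2 + 2*(-4)) = 2*(4 - 8) = 2*(-4) = -8)
131*(-14 + Y(6, 11)) = 131*(-14 - 8) = 131*(-22) = -2882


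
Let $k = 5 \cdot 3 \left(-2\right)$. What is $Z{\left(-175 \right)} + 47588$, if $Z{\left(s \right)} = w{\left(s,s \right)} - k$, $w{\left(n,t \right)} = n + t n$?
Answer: $78068$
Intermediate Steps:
$w{\left(n,t \right)} = n + n t$
$k = -30$ ($k = 15 \left(-2\right) = -30$)
$Z{\left(s \right)} = 30 + s \left(1 + s\right)$ ($Z{\left(s \right)} = s \left(1 + s\right) - -30 = s \left(1 + s\right) + 30 = 30 + s \left(1 + s\right)$)
$Z{\left(-175 \right)} + 47588 = \left(30 - 175 \left(1 - 175\right)\right) + 47588 = \left(30 - -30450\right) + 47588 = \left(30 + 30450\right) + 47588 = 30480 + 47588 = 78068$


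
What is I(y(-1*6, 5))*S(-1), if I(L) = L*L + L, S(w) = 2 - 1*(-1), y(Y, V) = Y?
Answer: 90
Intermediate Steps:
S(w) = 3 (S(w) = 2 + 1 = 3)
I(L) = L + L² (I(L) = L² + L = L + L²)
I(y(-1*6, 5))*S(-1) = ((-1*6)*(1 - 1*6))*3 = -6*(1 - 6)*3 = -6*(-5)*3 = 30*3 = 90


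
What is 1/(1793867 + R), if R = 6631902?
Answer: 1/8425769 ≈ 1.1868e-7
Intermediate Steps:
1/(1793867 + R) = 1/(1793867 + 6631902) = 1/8425769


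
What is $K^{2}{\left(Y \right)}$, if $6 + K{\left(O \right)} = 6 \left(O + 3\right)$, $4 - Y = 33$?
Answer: $26244$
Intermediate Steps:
$Y = -29$ ($Y = 4 - 33 = -29$)
$K{\left(O \right)} = 12 + 6 O$ ($K{\left(O \right)} = -6 + 6 \left(O + 3\right) = -6 + 6 \left(3 + O\right) = -6 + \left(18 + 6 O\right) = 12 + 6 O$)
$K^{2}{\left(Y \right)} = \left(12 + 6 \left(-29\right)\right)^{2} = \left(12 - 174\right)^{2} = \left(-162\right)^{2} = 26244$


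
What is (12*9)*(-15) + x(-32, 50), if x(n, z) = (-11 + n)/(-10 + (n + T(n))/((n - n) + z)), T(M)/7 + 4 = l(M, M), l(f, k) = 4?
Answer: -429845/266 ≈ -1616.0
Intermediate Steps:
T(M) = 0 (T(M) = -28 + 7*4 = -28 + 28 = 0)
x(n, z) = (-11 + n)/(-10 + n/z) (x(n, z) = (-11 + n)/(-10 + (n + 0)/((n - n) + z)) = (-11 + n)/(-10 + n/(0 + z)) = (-11 + n)/(-10 + n/z))
(12*9)*(-15) + x(-32, 50) = (12*9)*(-15) + 50*(-11 - 32)/(-32 - 10*50) = 108*(-15) + 50*(-43)/(-32 - 500) = -1620 + 50*(-43)/(-532) = -1620 + 50*(-1/532)*(-43) = -1620 + 1075/266 = -429845/266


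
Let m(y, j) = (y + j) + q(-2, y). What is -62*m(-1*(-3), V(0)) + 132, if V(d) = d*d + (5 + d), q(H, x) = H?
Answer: -240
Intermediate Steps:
V(d) = 5 + d + d**2 (V(d) = d**2 + (5 + d) = 5 + d + d**2)
m(y, j) = -2 + j + y (m(y, j) = (y + j) - 2 = (j + y) - 2 = -2 + j + y)
-62*m(-1*(-3), V(0)) + 132 = -62*(-2 + (5 + 0 + 0**2) - 1*(-3)) + 132 = -62*(-2 + (5 + 0 + 0) + 3) + 132 = -62*(-2 + 5 + 3) + 132 = -62*6 + 132 = -372 + 132 = -240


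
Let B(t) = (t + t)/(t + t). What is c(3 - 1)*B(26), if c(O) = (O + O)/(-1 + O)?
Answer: 4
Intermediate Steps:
c(O) = 2*O/(-1 + O) (c(O) = (2*O)/(-1 + O) = 2*O/(-1 + O))
B(t) = 1 (B(t) = (2*t)/((2*t)) = (2*t)*(1/(2*t)) = 1)
c(3 - 1)*B(26) = (2*(3 - 1)/(-1 + (3 - 1)))*1 = (2*2/(-1 + 2))*1 = (2*2/1)*1 = (2*2*1)*1 = 4*1 = 4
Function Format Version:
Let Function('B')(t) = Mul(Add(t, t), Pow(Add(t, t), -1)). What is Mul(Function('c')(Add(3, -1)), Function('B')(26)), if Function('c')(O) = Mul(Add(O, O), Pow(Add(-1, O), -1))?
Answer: 4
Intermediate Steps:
Function('c')(O) = Mul(2, O, Pow(Add(-1, O), -1)) (Function('c')(O) = Mul(Mul(2, O), Pow(Add(-1, O), -1)) = Mul(2, O, Pow(Add(-1, O), -1)))
Function('B')(t) = 1 (Function('B')(t) = Mul(Mul(2, t), Pow(Mul(2, t), -1)) = Mul(Mul(2, t), Mul(Rational(1, 2), Pow(t, -1))) = 1)
Mul(Function('c')(Add(3, -1)), Function('B')(26)) = Mul(Mul(2, Add(3, -1), Pow(Add(-1, Add(3, -1)), -1)), 1) = Mul(Mul(2, 2, Pow(Add(-1, 2), -1)), 1) = Mul(Mul(2, 2, Pow(1, -1)), 1) = Mul(Mul(2, 2, 1), 1) = Mul(4, 1) = 4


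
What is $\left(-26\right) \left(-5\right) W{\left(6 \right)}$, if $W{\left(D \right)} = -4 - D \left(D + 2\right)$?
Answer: $-6760$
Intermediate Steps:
$W{\left(D \right)} = -4 - D \left(2 + D\right)$
$\left(-26\right) \left(-5\right) W{\left(6 \right)} = \left(-26\right) \left(-5\right) \left(-4 - 6^{2} - 12\right) = 130 \left(-4 - 36 - 12\right) = 130 \left(-52\right) = -6760$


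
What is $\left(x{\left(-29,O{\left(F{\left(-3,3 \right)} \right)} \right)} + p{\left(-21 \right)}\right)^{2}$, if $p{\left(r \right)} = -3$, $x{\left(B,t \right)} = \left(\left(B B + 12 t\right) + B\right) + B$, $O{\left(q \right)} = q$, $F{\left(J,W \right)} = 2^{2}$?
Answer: $685584$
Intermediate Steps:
$F{\left(J,W \right)} = 4$
$x{\left(B,t \right)} = B^{2} + 2 B + 12 t$ ($x{\left(B,t \right)} = \left(\left(B^{2} + 12 t\right) + B\right) + B = \left(B + B^{2} + 12 t\right) + B = B^{2} + 2 B + 12 t$)
$\left(x{\left(-29,O{\left(F{\left(-3,3 \right)} \right)} \right)} + p{\left(-21 \right)}\right)^{2} = \left(\left(\left(-29\right)^{2} + 2 \left(-29\right) + 12 \cdot 4\right) - 3\right)^{2} = \left(\left(841 - 58 + 48\right) - 3\right)^{2} = \left(831 - 3\right)^{2} = 828^{2} = 685584$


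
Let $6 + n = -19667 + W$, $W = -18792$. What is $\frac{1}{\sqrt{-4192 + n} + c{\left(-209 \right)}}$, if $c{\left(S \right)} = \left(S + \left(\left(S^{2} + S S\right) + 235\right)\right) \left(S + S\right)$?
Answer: $- \frac{36528184}{1334308226380513} - \frac{i \sqrt{42657}}{1334308226380513} \approx -2.7376 \cdot 10^{-8} - 1.5479 \cdot 10^{-13} i$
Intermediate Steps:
$n = -38465$ ($n = -6 - 38459 = -38465$)
$c{\left(S \right)} = 2 S \left(235 + S + 2 S^{2}\right)$ ($c{\left(S \right)} = \left(S + \left(\left(S^{2} + S^{2}\right) + 235\right)\right) 2 S = \left(S + \left(2 S^{2} + 235\right)\right) 2 S = \left(S + \left(235 + 2 S^{2}\right)\right) 2 S = \left(235 + S + 2 S^{2}\right) 2 S = 2 S \left(235 + S + 2 S^{2}\right)$)
$\frac{1}{\sqrt{-4192 + n} + c{\left(-209 \right)}} = \frac{1}{\sqrt{-4192 - 38465} + 2 \left(-209\right) \left(235 - 209 + 2 \left(-209\right)^{2}\right)} = \frac{1}{\sqrt{-42657} + 2 \left(-209\right) \left(235 - 209 + 2 \cdot 43681\right)} = \frac{1}{i \sqrt{42657} + 2 \left(-209\right) \left(235 - 209 + 87362\right)} = \frac{1}{i \sqrt{42657} + 2 \left(-209\right) 87388} = \frac{1}{i \sqrt{42657} - 36528184} = \frac{1}{-36528184 + i \sqrt{42657}}$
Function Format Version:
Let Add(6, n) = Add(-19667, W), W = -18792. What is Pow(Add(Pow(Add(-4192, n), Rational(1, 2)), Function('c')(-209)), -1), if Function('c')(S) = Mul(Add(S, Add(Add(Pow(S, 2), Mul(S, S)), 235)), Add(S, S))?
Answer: Add(Rational(-36528184, 1334308226380513), Mul(Rational(-1, 1334308226380513), I, Pow(42657, Rational(1, 2)))) ≈ Add(-2.7376e-8, Mul(-1.5479e-13, I))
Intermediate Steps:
n = -38465 (n = Add(-6, Add(-19667, -18792)) = Add(-6, -38459) = -38465)
Function('c')(S) = Mul(2, S, Add(235, S, Mul(2, Pow(S, 2)))) (Function('c')(S) = Mul(Add(S, Add(Add(Pow(S, 2), Pow(S, 2)), 235)), Mul(2, S)) = Mul(Add(S, Add(Mul(2, Pow(S, 2)), 235)), Mul(2, S)) = Mul(Add(S, Add(235, Mul(2, Pow(S, 2)))), Mul(2, S)) = Mul(Add(235, S, Mul(2, Pow(S, 2))), Mul(2, S)) = Mul(2, S, Add(235, S, Mul(2, Pow(S, 2)))))
Pow(Add(Pow(Add(-4192, n), Rational(1, 2)), Function('c')(-209)), -1) = Pow(Add(Pow(Add(-4192, -38465), Rational(1, 2)), Mul(2, -209, Add(235, -209, Mul(2, Pow(-209, 2))))), -1) = Pow(Add(Pow(-42657, Rational(1, 2)), Mul(2, -209, Add(235, -209, Mul(2, 43681)))), -1) = Pow(Add(Mul(I, Pow(42657, Rational(1, 2))), Mul(2, -209, Add(235, -209, 87362))), -1) = Pow(Add(Mul(I, Pow(42657, Rational(1, 2))), Mul(2, -209, 87388)), -1) = Pow(Add(Mul(I, Pow(42657, Rational(1, 2))), -36528184), -1) = Pow(Add(-36528184, Mul(I, Pow(42657, Rational(1, 2)))), -1)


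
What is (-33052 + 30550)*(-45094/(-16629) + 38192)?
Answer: -529706644908/5543 ≈ -9.5563e+7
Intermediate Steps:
(-33052 + 30550)*(-45094/(-16629) + 38192) = -2502*(-45094*(-1/16629) + 38192) = -2502*(45094/16629 + 38192) = -2502*635139862/16629 = -529706644908/5543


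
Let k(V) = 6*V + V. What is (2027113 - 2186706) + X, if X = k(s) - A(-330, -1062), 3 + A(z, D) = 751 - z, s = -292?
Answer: -162715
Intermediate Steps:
A(z, D) = 748 - z (A(z, D) = -3 + (751 - z) = 748 - z)
k(V) = 7*V
X = -3122 (X = 7*(-292) - (748 - 1*(-330)) = -2044 - (748 + 330) = -2044 - 1*1078 = -2044 - 1078 = -3122)
(2027113 - 2186706) + X = (2027113 - 2186706) - 3122 = -159593 - 3122 = -162715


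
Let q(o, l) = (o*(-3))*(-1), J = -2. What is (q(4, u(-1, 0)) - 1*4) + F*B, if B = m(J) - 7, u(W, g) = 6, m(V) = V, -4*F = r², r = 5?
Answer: 257/4 ≈ 64.250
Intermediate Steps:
F = -25/4 (F = -¼*5² = -¼*25 = -25/4 ≈ -6.2500)
q(o, l) = 3*o (q(o, l) = -3*o*(-1) = 3*o)
B = -9 (B = -2 - 7 = -9)
(q(4, u(-1, 0)) - 1*4) + F*B = (3*4 - 1*4) - 25/4*(-9) = (12 - 4) + 225/4 = 8 + 225/4 = 257/4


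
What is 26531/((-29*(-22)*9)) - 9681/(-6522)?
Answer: 19051957/3120777 ≈ 6.1049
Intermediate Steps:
26531/((-29*(-22)*9)) - 9681/(-6522) = 26531/((638*9)) - 9681*(-1/6522) = 26531/5742 + 3227/2174 = 19051957/3120777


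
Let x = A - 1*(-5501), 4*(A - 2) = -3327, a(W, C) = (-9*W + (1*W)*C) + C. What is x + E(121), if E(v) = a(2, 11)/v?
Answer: 2260945/484 ≈ 4671.4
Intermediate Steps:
a(W, C) = C - 9*W + C*W (a(W, C) = (-9*W + W*C) + C = (-9*W + C*W) + C = C - 9*W + C*W)
E(v) = 15/v (E(v) = (11 - 9*2 + 11*2)/v = (11 - 18 + 22)/v = 15/v)
A = -3319/4 (A = 2 + (¼)*(-3327) = 2 - 3327/4 = -3319/4 ≈ -829.75)
x = 18685/4 (x = -3319/4 - 1*(-5501) = -3319/4 + 5501 = 18685/4 ≈ 4671.3)
x + E(121) = 18685/4 + 15/121 = 2260945/484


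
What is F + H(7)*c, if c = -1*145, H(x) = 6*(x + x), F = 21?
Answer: -12159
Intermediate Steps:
H(x) = 12*x (H(x) = 6*(2*x) = 12*x)
c = -145
F + H(7)*c = 21 + (12*7)*(-145) = 21 + 84*(-145) = 21 - 12180 = -12159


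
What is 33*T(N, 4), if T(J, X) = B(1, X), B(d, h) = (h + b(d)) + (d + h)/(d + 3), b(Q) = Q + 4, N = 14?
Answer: 1353/4 ≈ 338.25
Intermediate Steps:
b(Q) = 4 + Q
B(d, h) = 4 + d + h + (d + h)/(3 + d) (B(d, h) = (h + (4 + d)) + (d + h)/(d + 3) = (4 + d + h) + (d + h)/(3 + d) = 4 + d + h + (d + h)/(3 + d))
T(J, X) = 21/4 + 5*X/4 (T(J, X) = (12 + 1² + 4*X + 8*1 + 1*X)/(3 + 1) = (12 + 1 + 4*X + 8 + X)/4 = (21 + 5*X)/4 = 21/4 + 5*X/4)
33*T(N, 4) = 33*(21/4 + (5/4)*4) = 33*(21/4 + 5) = 33*(41/4) = 1353/4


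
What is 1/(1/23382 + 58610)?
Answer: 23382/1370419021 ≈ 1.7062e-5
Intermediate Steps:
1/(1/23382 + 58610) = 1/(1370419021/23382) = 23382/1370419021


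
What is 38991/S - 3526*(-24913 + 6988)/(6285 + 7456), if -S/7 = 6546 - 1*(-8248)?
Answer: 71919752259/15637258 ≈ 4599.3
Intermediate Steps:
S = -103558 (S = -7*(6546 - 1*(-8248)) = -7*(6546 + 8248) = -7*14794 = -103558)
38991/S - 3526*(-24913 + 6988)/(6285 + 7456) = 38991/(-103558) - 3526*(-24913 + 6988)/(6285 + 7456) = 38991*(-1/103558) - 3526/(13741/(-17925)) = -38991/103558 - 3526/(13741*(-1/17925)) = -38991/103558 - 3526/(-13741/17925) = -38991/103558 - 3526*(-17925/13741) = -38991/103558 + 63203550/13741 = 71919752259/15637258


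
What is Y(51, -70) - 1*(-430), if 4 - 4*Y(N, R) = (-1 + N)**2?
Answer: -194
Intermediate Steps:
Y(N, R) = 1 - (-1 + N)**2/4
Y(51, -70) - 1*(-430) = (1 - (-1 + 51)**2/4) - 1*(-430) = (1 - 1/4*50**2) + 430 = (1 - 1/4*2500) + 430 = (1 - 625) + 430 = -624 + 430 = -194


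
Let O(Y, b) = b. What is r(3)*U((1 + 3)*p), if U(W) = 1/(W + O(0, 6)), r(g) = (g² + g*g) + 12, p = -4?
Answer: -3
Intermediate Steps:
r(g) = 12 + 2*g² (r(g) = (g² + g²) + 12 = 2*g² + 12 = 12 + 2*g²)
U(W) = 1/(6 + W) (U(W) = 1/(W + 6) = 1/(6 + W))
r(3)*U((1 + 3)*p) = (12 + 2*3²)/(6 + (1 + 3)*(-4)) = (12 + 2*9)/(6 + 4*(-4)) = (12 + 18)/(6 - 16) = 30/(-10) = 30*(-⅒) = -3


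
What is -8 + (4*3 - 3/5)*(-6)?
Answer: -382/5 ≈ -76.400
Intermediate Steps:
-8 + (4*3 - 3/5)*(-6) = -8 + (12 - 3*1/5)*(-6) = -8 + (12 - 3/5)*(-6) = -8 + (57/5)*(-6) = -8 - 342/5 = -382/5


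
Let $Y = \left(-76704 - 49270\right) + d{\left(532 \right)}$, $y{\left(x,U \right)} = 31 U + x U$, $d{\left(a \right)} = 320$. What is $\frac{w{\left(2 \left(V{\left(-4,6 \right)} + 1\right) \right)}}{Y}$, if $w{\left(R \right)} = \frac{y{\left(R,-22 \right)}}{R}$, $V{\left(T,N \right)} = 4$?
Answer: $\frac{451}{628270} \approx 0.00071784$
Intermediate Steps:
$y{\left(x,U \right)} = 31 U + U x$
$w{\left(R \right)} = \frac{-682 - 22 R}{R}$ ($w{\left(R \right)} = \frac{\left(-22\right) \left(31 + R\right)}{R} = \frac{-682 - 22 R}{R}$)
$Y = -125654$ ($Y = \left(-76704 - 49270\right) + 320 = -125974 + 320 = -125654$)
$\frac{w{\left(2 \left(V{\left(-4,6 \right)} + 1\right) \right)}}{Y} = \frac{-22 - \frac{682}{2 \left(4 + 1\right)}}{-125654} = \left(-22 - \frac{682}{2 \cdot 5}\right) \left(- \frac{1}{125654}\right) = \left(-22 - \frac{682}{10}\right) \left(- \frac{1}{125654}\right) = \left(-22 - \frac{341}{5}\right) \left(- \frac{1}{125654}\right) = \left(- \frac{451}{5}\right) \left(- \frac{1}{125654}\right) = \frac{451}{628270}$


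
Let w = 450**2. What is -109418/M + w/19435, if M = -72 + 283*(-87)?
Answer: 1425374266/95981691 ≈ 14.850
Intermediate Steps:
M = -24693 (M = -72 - 24621 = -24693)
w = 202500
-109418/M + w/19435 = -109418/(-24693) + 202500/19435 = -109418*(-1/24693) + 202500*(1/19435) = 109418/24693 + 40500/3887 = 1425374266/95981691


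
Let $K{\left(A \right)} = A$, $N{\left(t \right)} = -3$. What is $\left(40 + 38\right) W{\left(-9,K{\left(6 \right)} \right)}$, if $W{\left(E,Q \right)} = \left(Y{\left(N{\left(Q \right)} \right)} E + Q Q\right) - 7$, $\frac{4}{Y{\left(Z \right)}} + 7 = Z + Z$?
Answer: $2478$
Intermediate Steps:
$Y{\left(Z \right)} = \frac{4}{-7 + 2 Z}$ ($Y{\left(Z \right)} = \frac{4}{-7 + \left(Z + Z\right)} = \frac{4}{-7 + 2 Z}$)
$W{\left(E,Q \right)} = -7 + Q^{2} - \frac{4 E}{13}$ ($W{\left(E,Q \right)} = \left(\frac{4}{-7 + 2 \left(-3\right)} E + Q Q\right) - 7 = \left(\frac{4}{-7 - 6} E + Q^{2}\right) - 7 = \left(\frac{4}{-13} E + Q^{2}\right) - 7 = \left(4 \left(- \frac{1}{13}\right) E + Q^{2}\right) - 7 = \left(- \frac{4 E}{13} + Q^{2}\right) - 7 = \left(Q^{2} - \frac{4 E}{13}\right) - 7 = -7 + Q^{2} - \frac{4 E}{13}$)
$\left(40 + 38\right) W{\left(-9,K{\left(6 \right)} \right)} = \left(40 + 38\right) \left(-7 + 6^{2} - - \frac{36}{13}\right) = 78 \left(-7 + 36 + \frac{36}{13}\right) = 78 \cdot \frac{413}{13} = 2478$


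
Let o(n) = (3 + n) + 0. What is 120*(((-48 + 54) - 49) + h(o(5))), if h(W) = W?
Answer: -4200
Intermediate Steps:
o(n) = 3 + n
120*(((-48 + 54) - 49) + h(o(5))) = 120*(((-48 + 54) - 49) + (3 + 5)) = 120*((6 - 49) + 8) = 120*(-43 + 8) = 120*(-35) = -4200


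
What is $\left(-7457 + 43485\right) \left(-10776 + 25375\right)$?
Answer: $525972772$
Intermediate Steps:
$\left(-7457 + 43485\right) \left(-10776 + 25375\right) = 36028 \cdot 14599 = 525972772$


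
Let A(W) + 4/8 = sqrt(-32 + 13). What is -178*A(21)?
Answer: 89 - 178*I*sqrt(19) ≈ 89.0 - 775.88*I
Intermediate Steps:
A(W) = -1/2 + I*sqrt(19) (A(W) = -1/2 + sqrt(-32 + 13) = -1/2 + sqrt(-19) = -1/2 + I*sqrt(19))
-178*A(21) = -178*(-1/2 + I*sqrt(19)) = 89 - 178*I*sqrt(19)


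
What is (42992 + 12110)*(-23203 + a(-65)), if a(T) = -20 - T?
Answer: -1276052116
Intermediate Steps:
(42992 + 12110)*(-23203 + a(-65)) = (42992 + 12110)*(-23203 + (-20 - 1*(-65))) = 55102*(-23203 + (-20 + 65)) = 55102*(-23203 + 45) = 55102*(-23158) = -1276052116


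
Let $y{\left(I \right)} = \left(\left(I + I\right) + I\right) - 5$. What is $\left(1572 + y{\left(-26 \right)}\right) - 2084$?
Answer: $-595$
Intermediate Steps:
$y{\left(I \right)} = -5 + 3 I$ ($y{\left(I \right)} = \left(2 I + I\right) - 5 = 3 I - 5 = -5 + 3 I$)
$\left(1572 + y{\left(-26 \right)}\right) - 2084 = \left(1572 + \left(-5 + 3 \left(-26\right)\right)\right) - 2084 = \left(1572 - 83\right) - 2084 = 1489 - 2084 = -595$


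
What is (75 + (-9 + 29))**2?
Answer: 9025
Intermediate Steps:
(75 + (-9 + 29))**2 = (75 + 20)**2 = 95**2 = 9025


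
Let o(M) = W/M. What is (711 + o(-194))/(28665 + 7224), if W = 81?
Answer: 45951/2320822 ≈ 0.019799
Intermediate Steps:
o(M) = 81/M
(711 + o(-194))/(28665 + 7224) = (711 + 81/(-194))/(28665 + 7224) = (711 + 81*(-1/194))/35889 = (711 - 81/194)*(1/35889) = (137853/194)*(1/35889) = 45951/2320822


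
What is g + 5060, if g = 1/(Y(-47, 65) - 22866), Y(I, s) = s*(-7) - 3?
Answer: 118019439/23324 ≈ 5060.0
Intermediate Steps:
Y(I, s) = -3 - 7*s (Y(I, s) = -7*s - 3 = -3 - 7*s)
g = -1/23324 (g = 1/((-3 - 7*65) - 22866) = 1/((-3 - 455) - 22866) = 1/(-458 - 22866) = 1/(-23324) = -1/23324 ≈ -4.2874e-5)
g + 5060 = -1/23324 + 5060 = 118019439/23324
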